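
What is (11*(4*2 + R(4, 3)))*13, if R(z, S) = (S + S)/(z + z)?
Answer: 5005/4 ≈ 1251.3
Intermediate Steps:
R(z, S) = S/z (R(z, S) = (2*S)/((2*z)) = (2*S)*(1/(2*z)) = S/z)
(11*(4*2 + R(4, 3)))*13 = (11*(4*2 + 3/4))*13 = (11*(8 + 3*(1/4)))*13 = (11*(8 + 3/4))*13 = (11*(35/4))*13 = (385/4)*13 = 5005/4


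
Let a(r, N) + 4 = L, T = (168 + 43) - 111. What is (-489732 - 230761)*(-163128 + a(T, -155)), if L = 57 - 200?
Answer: 117638494575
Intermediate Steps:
T = 100 (T = 211 - 111 = 100)
L = -143
a(r, N) = -147 (a(r, N) = -4 - 143 = -147)
(-489732 - 230761)*(-163128 + a(T, -155)) = (-489732 - 230761)*(-163128 - 147) = -720493*(-163275) = 117638494575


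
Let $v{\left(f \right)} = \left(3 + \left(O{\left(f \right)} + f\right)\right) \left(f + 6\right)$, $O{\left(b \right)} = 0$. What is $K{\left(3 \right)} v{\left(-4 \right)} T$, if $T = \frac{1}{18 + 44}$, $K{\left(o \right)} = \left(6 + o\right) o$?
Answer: $- \frac{27}{31} \approx -0.87097$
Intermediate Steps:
$K{\left(o \right)} = o \left(6 + o\right)$
$T = \frac{1}{62} \approx 0.016129$
$v{\left(f \right)} = \left(3 + f\right) \left(6 + f\right)$ ($v{\left(f \right)} = \left(3 + \left(0 + f\right)\right) \left(f + 6\right) = \left(3 + f\right) \left(6 + f\right)$)
$K{\left(3 \right)} v{\left(-4 \right)} T = 3 \left(6 + 3\right) \left(18 + \left(-4\right)^{2} + 9 \left(-4\right)\right) \frac{1}{62} = 3 \cdot 9 \left(18 + 16 - 36\right) \frac{1}{62} = 27 \left(-2\right) \frac{1}{62} = \left(-54\right) \frac{1}{62} = - \frac{27}{31}$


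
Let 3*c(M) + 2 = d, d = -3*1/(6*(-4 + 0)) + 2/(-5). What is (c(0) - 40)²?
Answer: 23921881/14400 ≈ 1661.2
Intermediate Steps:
d = -11/40 (d = -3/((-4*6)) + 2*(-⅕) = -3/(-24) - ⅖ = -3*(-1/24) - ⅖ = ⅛ - ⅖ = -11/40 ≈ -0.27500)
c(M) = -91/120 (c(M) = -⅔ + (⅓)*(-11/40) = -⅔ - 11/120 = -91/120)
(c(0) - 40)² = (-91/120 - 40)² = (-4891/120)² = 23921881/14400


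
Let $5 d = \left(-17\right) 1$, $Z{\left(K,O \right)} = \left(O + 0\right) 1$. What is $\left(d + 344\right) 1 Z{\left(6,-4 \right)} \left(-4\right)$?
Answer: $\frac{27248}{5} \approx 5449.6$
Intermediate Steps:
$Z{\left(K,O \right)} = O$ ($Z{\left(K,O \right)} = O 1 = O$)
$d = - \frac{17}{5}$ ($d = \frac{\left(-17\right) 1}{5} = \frac{1}{5} \left(-17\right) = - \frac{17}{5} \approx -3.4$)
$\left(d + 344\right) 1 Z{\left(6,-4 \right)} \left(-4\right) = \left(- \frac{17}{5} + 344\right) 1 \left(-4\right) \left(-4\right) = \frac{1703 \left(\left(-4\right) \left(-4\right)\right)}{5} = \frac{1703}{5} \cdot 16 = \frac{27248}{5}$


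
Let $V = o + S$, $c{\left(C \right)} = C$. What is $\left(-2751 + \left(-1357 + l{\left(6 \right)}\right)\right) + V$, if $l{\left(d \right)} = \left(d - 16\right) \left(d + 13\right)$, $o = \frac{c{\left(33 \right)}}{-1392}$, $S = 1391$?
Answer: $- \frac{1348859}{464} \approx -2907.0$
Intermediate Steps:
$o = - \frac{11}{464}$ ($o = \frac{33}{-1392} = 33 \left(- \frac{1}{1392}\right) = - \frac{11}{464} \approx -0.023707$)
$V = \frac{645413}{464}$ ($V = - \frac{11}{464} + 1391 = \frac{645413}{464} \approx 1391.0$)
$l{\left(d \right)} = \left(-16 + d\right) \left(13 + d\right)$
$\left(-2751 + \left(-1357 + l{\left(6 \right)}\right)\right) + V = \left(-2751 - 1547\right) + \frac{645413}{464} = -4298 + \frac{645413}{464} = - \frac{1348859}{464}$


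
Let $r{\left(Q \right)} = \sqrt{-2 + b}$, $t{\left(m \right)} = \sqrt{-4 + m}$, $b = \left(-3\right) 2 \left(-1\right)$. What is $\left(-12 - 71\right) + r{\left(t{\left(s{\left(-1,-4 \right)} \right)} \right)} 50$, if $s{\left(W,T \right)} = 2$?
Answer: $17$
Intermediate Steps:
$b = 6$ ($b = \left(-6\right) \left(-1\right) = 6$)
$r{\left(Q \right)} = 2$ ($r{\left(Q \right)} = \sqrt{-2 + 6} = \sqrt{4} = 2$)
$\left(-12 - 71\right) + r{\left(t{\left(s{\left(-1,-4 \right)} \right)} \right)} 50 = \left(-12 - 71\right) + 2 \cdot 50 = \left(-12 - 71\right) + 100 = -83 + 100 = 17$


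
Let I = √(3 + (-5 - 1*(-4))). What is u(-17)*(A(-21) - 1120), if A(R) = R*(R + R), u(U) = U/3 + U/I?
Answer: 4046/3 + 2023*√2 ≈ 4209.6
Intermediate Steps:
I = √2 (I = √(3 + (-5 + 4)) = √(3 - 1) = √2 ≈ 1.4142)
u(U) = U/3 + U*√2/2 (u(U) = U/3 + U/(√2) = U*(⅓) + U*(√2/2) = U/3 + U*√2/2)
A(R) = 2*R² (A(R) = R*(2*R) = 2*R²)
u(-17)*(A(-21) - 1120) = ((⅙)*(-17)*(2 + 3*√2))*(2*(-21)² - 1120) = (-17/3 - 17*√2/2)*(2*441 - 1120) = (-17/3 - 17*√2/2)*(882 - 1120) = (-17/3 - 17*√2/2)*(-238) = 4046/3 + 2023*√2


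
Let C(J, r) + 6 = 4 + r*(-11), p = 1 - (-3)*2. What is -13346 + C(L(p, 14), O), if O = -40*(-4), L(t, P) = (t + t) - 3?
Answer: -15108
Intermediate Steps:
p = 7 (p = 1 - 1*(-6) = 1 + 6 = 7)
L(t, P) = -3 + 2*t (L(t, P) = 2*t - 3 = -3 + 2*t)
O = 160
C(J, r) = -2 - 11*r (C(J, r) = -6 + (4 + r*(-11)) = -6 + (4 - 11*r) = -2 - 11*r)
-13346 + C(L(p, 14), O) = -13346 + (-2 - 11*160) = -13346 + (-2 - 1760) = -13346 - 1762 = -15108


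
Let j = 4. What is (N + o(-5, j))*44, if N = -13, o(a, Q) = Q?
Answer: -396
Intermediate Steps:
(N + o(-5, j))*44 = (-13 + 4)*44 = -9*44 = -396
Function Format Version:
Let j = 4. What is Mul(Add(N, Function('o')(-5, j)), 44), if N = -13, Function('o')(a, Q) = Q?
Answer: -396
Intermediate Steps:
Mul(Add(N, Function('o')(-5, j)), 44) = Mul(Add(-13, 4), 44) = Mul(-9, 44) = -396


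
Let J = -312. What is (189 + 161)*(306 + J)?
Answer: -2100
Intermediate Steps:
(189 + 161)*(306 + J) = (189 + 161)*(306 - 312) = 350*(-6) = -2100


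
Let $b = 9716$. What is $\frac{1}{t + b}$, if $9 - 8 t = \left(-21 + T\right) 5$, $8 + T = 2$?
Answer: $\frac{1}{9734} \approx 0.00010273$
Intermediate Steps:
$T = -6$ ($T = -8 + 2 = -6$)
$t = 18$ ($t = \frac{9}{8} - \frac{\left(-21 - 6\right) 5}{8} = \frac{9}{8} - \frac{\left(-27\right) 5}{8} = \frac{9}{8} - - \frac{135}{8} = \frac{9}{8} + \frac{135}{8} = 18$)
$\frac{1}{t + b} = \frac{1}{18 + 9716} = \frac{1}{9734}$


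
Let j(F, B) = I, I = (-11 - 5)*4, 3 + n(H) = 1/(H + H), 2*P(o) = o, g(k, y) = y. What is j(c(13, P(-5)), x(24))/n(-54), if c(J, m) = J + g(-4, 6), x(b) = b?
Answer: 6912/325 ≈ 21.268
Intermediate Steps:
P(o) = o/2
n(H) = -3 + 1/(2*H) (n(H) = -3 + 1/(H + H) = -3 + 1/(2*H))
c(J, m) = 6 + J (c(J, m) = J + 6 = 6 + J)
I = -64 (I = -16*4 = -64)
j(F, B) = -64
j(c(13, P(-5)), x(24))/n(-54) = -64/(-3 + (1/2)/(-54)) = -64/(-3 + (1/2)*(-1/54)) = -64/(-3 - 1/108) = -64/(-325/108) = -64*(-108/325) = 6912/325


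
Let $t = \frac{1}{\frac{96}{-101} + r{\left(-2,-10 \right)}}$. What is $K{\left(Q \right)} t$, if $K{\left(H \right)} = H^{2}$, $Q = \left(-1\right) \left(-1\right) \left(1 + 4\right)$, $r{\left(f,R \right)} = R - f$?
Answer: $- \frac{2525}{904} \approx -2.7931$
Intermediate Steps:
$Q = 5$ ($Q = 1 \cdot 5 = 5$)
$t = - \frac{101}{904}$ ($t = \frac{1}{\frac{96}{-101} - 8} = \frac{1}{96 \left(- \frac{1}{101}\right) + \left(-10 + 2\right)} = \frac{1}{- \frac{96}{101} - 8} = \frac{1}{- \frac{904}{101}} = - \frac{101}{904} \approx -0.11173$)
$K{\left(Q \right)} t = 5^{2} \left(- \frac{101}{904}\right) = 25 \left(- \frac{101}{904}\right) = - \frac{2525}{904}$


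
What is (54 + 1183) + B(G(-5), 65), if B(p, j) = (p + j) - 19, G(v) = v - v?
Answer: 1283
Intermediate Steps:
G(v) = 0
B(p, j) = -19 + j + p (B(p, j) = (j + p) - 19 = -19 + j + p)
(54 + 1183) + B(G(-5), 65) = (54 + 1183) + (-19 + 65 + 0) = 1237 + 46 = 1283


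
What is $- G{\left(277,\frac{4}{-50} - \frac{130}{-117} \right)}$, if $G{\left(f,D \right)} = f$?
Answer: $-277$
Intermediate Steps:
$- G{\left(277,\frac{4}{-50} - \frac{130}{-117} \right)} = \left(-1\right) 277 = -277$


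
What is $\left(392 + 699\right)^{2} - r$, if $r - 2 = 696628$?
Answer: $493651$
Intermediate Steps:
$r = 696630$ ($r = 2 + 696628 = 696630$)
$\left(392 + 699\right)^{2} - r = \left(392 + 699\right)^{2} - 696630 = 1091^{2} - 696630 = 1190281 - 696630 = 493651$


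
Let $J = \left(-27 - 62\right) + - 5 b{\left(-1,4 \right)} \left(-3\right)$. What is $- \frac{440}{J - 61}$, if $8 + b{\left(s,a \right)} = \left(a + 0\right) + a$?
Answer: $\frac{44}{15} \approx 2.9333$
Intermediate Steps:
$b{\left(s,a \right)} = -8 + 2 a$ ($b{\left(s,a \right)} = -8 + \left(\left(a + 0\right) + a\right) = -8 + \left(a + a\right) = -8 + 2 a$)
$J = -89$ ($J = \left(-27 - 62\right) + - 5 \left(-8 + 2 \cdot 4\right) \left(-3\right) = \left(-27 - 62\right) + - 5 \left(-8 + 8\right) \left(-3\right) = \left(-27 - 62\right) + \left(-5\right) 0 \left(-3\right) = -89 + 0 \left(-3\right) = -89 + 0 = -89$)
$- \frac{440}{J - 61} = - \frac{440}{-89 - 61} = - \frac{440}{-150} = \left(-440\right) \left(- \frac{1}{150}\right) = \frac{44}{15}$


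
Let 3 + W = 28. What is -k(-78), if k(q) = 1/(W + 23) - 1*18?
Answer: 863/48 ≈ 17.979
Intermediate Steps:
W = 25 (W = -3 + 28 = 25)
k(q) = -863/48 (k(q) = 1/(25 + 23) - 1*18 = 1/48 - 18 = -863/48)
-k(-78) = -1*(-863/48) = 863/48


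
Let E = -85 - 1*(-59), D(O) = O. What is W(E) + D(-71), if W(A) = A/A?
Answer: -70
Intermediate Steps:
E = -26 (E = -85 + 59 = -26)
W(A) = 1
W(E) + D(-71) = 1 - 71 = -70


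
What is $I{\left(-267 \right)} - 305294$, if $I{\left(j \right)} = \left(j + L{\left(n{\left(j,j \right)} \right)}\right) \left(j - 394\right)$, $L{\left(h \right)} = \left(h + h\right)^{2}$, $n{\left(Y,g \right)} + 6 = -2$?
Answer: $-298023$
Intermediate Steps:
$n{\left(Y,g \right)} = -8$ ($n{\left(Y,g \right)} = -6 - 2 = -8$)
$L{\left(h \right)} = 4 h^{2}$ ($L{\left(h \right)} = \left(2 h\right)^{2} = 4 h^{2}$)
$I{\left(j \right)} = \left(-394 + j\right) \left(256 + j\right)$ ($I{\left(j \right)} = \left(j + 4 \left(-8\right)^{2}\right) \left(j - 394\right) = \left(j + 4 \cdot 64\right) \left(-394 + j\right) = \left(j + 256\right) \left(-394 + j\right) = \left(256 + j\right) \left(-394 + j\right) = \left(-394 + j\right) \left(256 + j\right)$)
$I{\left(-267 \right)} - 305294 = \left(-100864 + \left(-267\right)^{2} - -36846\right) - 305294 = \left(-100864 + 71289 + 36846\right) - 305294 = 7271 - 305294 = -298023$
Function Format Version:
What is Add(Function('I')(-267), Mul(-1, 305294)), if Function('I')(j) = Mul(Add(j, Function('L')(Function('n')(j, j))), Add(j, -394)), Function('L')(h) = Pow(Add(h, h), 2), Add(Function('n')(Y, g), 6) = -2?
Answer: -298023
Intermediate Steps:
Function('n')(Y, g) = -8 (Function('n')(Y, g) = Add(-6, -2) = -8)
Function('L')(h) = Mul(4, Pow(h, 2)) (Function('L')(h) = Pow(Mul(2, h), 2) = Mul(4, Pow(h, 2)))
Function('I')(j) = Mul(Add(-394, j), Add(256, j)) (Function('I')(j) = Mul(Add(j, Mul(4, Pow(-8, 2))), Add(j, -394)) = Mul(Add(j, Mul(4, 64)), Add(-394, j)) = Mul(Add(j, 256), Add(-394, j)) = Mul(Add(256, j), Add(-394, j)) = Mul(Add(-394, j), Add(256, j)))
Add(Function('I')(-267), Mul(-1, 305294)) = Add(Add(-100864, Pow(-267, 2), Mul(-138, -267)), Mul(-1, 305294)) = Add(Add(-100864, 71289, 36846), -305294) = Add(7271, -305294) = -298023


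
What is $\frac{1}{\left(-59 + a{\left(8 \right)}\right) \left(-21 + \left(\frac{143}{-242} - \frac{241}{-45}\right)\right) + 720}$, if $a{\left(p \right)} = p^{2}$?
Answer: $\frac{198}{126487} \approx 0.0015654$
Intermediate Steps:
$\frac{1}{\left(-59 + a{\left(8 \right)}\right) \left(-21 + \left(\frac{143}{-242} - \frac{241}{-45}\right)\right) + 720} = \frac{1}{\left(-59 + 8^{2}\right) \left(-21 + \left(\frac{143}{-242} - \frac{241}{-45}\right)\right) + 720} = \frac{1}{\left(-59 + 64\right) \left(-21 + \left(143 \left(- \frac{1}{242}\right) - - \frac{241}{45}\right)\right) + 720} = \frac{1}{5 \left(-21 + \left(- \frac{13}{22} + \frac{241}{45}\right)\right) + 720} = \frac{1}{5 \left(-21 + \frac{4717}{990}\right) + 720} = \frac{1}{5 \left(- \frac{16073}{990}\right) + 720} = \frac{1}{- \frac{16073}{198} + 720} = \frac{1}{\frac{126487}{198}} = \frac{198}{126487}$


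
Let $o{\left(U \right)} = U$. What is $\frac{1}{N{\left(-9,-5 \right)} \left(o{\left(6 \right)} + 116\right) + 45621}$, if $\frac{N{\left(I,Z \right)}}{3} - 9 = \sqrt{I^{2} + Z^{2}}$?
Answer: $\frac{5435}{264275321} - \frac{122 \sqrt{106}}{792825963} \approx 1.8981 \cdot 10^{-5}$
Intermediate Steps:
$N{\left(I,Z \right)} = 27 + 3 \sqrt{I^{2} + Z^{2}}$
$\frac{1}{N{\left(-9,-5 \right)} \left(o{\left(6 \right)} + 116\right) + 45621} = \frac{1}{\left(27 + 3 \sqrt{\left(-9\right)^{2} + \left(-5\right)^{2}}\right) \left(6 + 116\right) + 45621} = \frac{1}{\left(27 + 3 \sqrt{81 + 25}\right) 122 + 45621} = \frac{1}{\left(27 + 3 \sqrt{106}\right) 122 + 45621} = \frac{1}{\left(3294 + 366 \sqrt{106}\right) + 45621} = \frac{1}{48915 + 366 \sqrt{106}}$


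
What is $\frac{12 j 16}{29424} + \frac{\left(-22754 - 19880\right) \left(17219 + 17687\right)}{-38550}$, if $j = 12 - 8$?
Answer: $\frac{456128215226}{11815575} \approx 38604.0$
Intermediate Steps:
$j = 4$
$\frac{12 j 16}{29424} + \frac{\left(-22754 - 19880\right) \left(17219 + 17687\right)}{-38550} = \frac{12 \cdot 4 \cdot 16}{29424} + \frac{\left(-22754 - 19880\right) \left(17219 + 17687\right)}{-38550} = 48 \cdot 16 \cdot \frac{1}{29424} + \left(-42634\right) 34906 \left(- \frac{1}{38550}\right) = 768 \cdot \frac{1}{29424} - - \frac{744091202}{19275} = \frac{16}{613} + \frac{744091202}{19275} = \frac{456128215226}{11815575}$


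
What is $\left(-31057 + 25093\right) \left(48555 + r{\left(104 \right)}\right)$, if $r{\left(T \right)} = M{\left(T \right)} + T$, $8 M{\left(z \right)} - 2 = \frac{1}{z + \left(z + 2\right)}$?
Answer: $- \frac{5804075411}{20} \approx -2.902 \cdot 10^{8}$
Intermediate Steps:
$M{\left(z \right)} = \frac{1}{4} + \frac{1}{8 \left(2 + 2 z\right)}$ ($M{\left(z \right)} = \frac{1}{4} + \frac{1}{8 \left(z + \left(z + 2\right)\right)} = \frac{1}{4} + \frac{1}{8 \left(z + \left(2 + z\right)\right)} = \frac{1}{4} + \frac{1}{8 \left(2 + 2 z\right)}$)
$r{\left(T \right)} = T + \frac{5 + 4 T}{16 \left(1 + T\right)}$ ($r{\left(T \right)} = \frac{5 + 4 T}{16 \left(1 + T\right)} + T = T + \frac{5 + 4 T}{16 \left(1 + T\right)}$)
$\left(-31057 + 25093\right) \left(48555 + r{\left(104 \right)}\right) = \left(-31057 + 25093\right) \left(48555 + \frac{5 + 16 \cdot 104^{2} + 20 \cdot 104}{16 \left(1 + 104\right)}\right) = - 5964 \left(48555 + \frac{5 + 16 \cdot 10816 + 2080}{16 \cdot 105}\right) = - 5964 \left(48555 + \frac{1}{16} \cdot \frac{1}{105} \left(5 + 173056 + 2080\right)\right) = - 5964 \left(48555 + \frac{1}{16} \cdot \frac{1}{105} \cdot 175141\right) = - 5964 \left(48555 + \frac{175141}{1680}\right) = \left(-5964\right) \frac{81747541}{1680} = - \frac{5804075411}{20}$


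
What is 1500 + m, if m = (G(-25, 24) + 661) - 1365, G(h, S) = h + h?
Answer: 746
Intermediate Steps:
G(h, S) = 2*h
m = -754 (m = (2*(-25) + 661) - 1365 = (-50 + 661) - 1365 = 611 - 1365 = -754)
1500 + m = 1500 - 754 = 746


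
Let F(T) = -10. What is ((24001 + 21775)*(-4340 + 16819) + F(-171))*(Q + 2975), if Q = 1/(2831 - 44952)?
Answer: 71581905892933956/42121 ≈ 1.6994e+12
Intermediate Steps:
Q = -1/42121 (Q = 1/(-42121) = -1/42121 ≈ -2.3741e-5)
((24001 + 21775)*(-4340 + 16819) + F(-171))*(Q + 2975) = ((24001 + 21775)*(-4340 + 16819) - 10)*(-1/42121 + 2975) = (45776*12479 - 10)*(125309974/42121) = (571238704 - 10)*(125309974/42121) = 571238694*(125309974/42121) = 71581905892933956/42121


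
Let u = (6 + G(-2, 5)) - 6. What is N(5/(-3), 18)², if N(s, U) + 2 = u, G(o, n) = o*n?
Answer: 144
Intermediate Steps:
G(o, n) = n*o
u = -10 (u = (6 + 5*(-2)) - 6 = (6 - 10) - 6 = -4 - 6 = -10)
N(s, U) = -12 (N(s, U) = -2 - 10 = -12)
N(5/(-3), 18)² = (-12)² = 144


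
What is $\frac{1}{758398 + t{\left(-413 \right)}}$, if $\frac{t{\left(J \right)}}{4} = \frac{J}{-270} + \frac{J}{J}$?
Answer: $\frac{135}{102385096} \approx 1.3186 \cdot 10^{-6}$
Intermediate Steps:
$t{\left(J \right)} = 4 - \frac{2 J}{135}$ ($t{\left(J \right)} = 4 \left(\frac{J}{-270} + \frac{J}{J}\right) = 4 \left(J \left(- \frac{1}{270}\right) + 1\right) = 4 \left(- \frac{J}{270} + 1\right) = 4 \left(1 - \frac{J}{270}\right) = 4 - \frac{2 J}{135}$)
$\frac{1}{758398 + t{\left(-413 \right)}} = \frac{1}{758398 + \left(4 - - \frac{826}{135}\right)} = \frac{1}{758398 + \left(4 + \frac{826}{135}\right)} = \frac{1}{758398 + \frac{1366}{135}} = \frac{1}{\frac{102385096}{135}} = \frac{135}{102385096}$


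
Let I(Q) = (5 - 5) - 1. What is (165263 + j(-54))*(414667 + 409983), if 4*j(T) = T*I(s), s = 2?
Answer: 136295265725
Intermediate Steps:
I(Q) = -1 (I(Q) = 0 - 1 = -1)
j(T) = -T/4 (j(T) = (T*(-1))/4 = (-T)/4 = -T/4)
(165263 + j(-54))*(414667 + 409983) = (165263 - ¼*(-54))*(414667 + 409983) = (165263 + 27/2)*824650 = (330553/2)*824650 = 136295265725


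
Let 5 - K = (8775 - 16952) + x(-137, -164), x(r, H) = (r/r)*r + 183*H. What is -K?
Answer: -38331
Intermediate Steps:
x(r, H) = r + 183*H (x(r, H) = 1*r + 183*H = r + 183*H)
K = 38331 (K = 5 - ((8775 - 16952) + (-137 + 183*(-164))) = 5 - (-8177 + (-137 - 30012)) = 5 - (-8177 - 30149) = 5 - 1*(-38326) = 5 + 38326 = 38331)
-K = -1*38331 = -38331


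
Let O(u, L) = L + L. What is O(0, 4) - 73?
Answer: -65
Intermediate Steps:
O(u, L) = 2*L
O(0, 4) - 73 = 2*4 - 73 = 8 - 73 = -65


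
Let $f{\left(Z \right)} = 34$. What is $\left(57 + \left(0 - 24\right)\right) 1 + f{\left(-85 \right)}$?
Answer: $67$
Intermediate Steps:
$\left(57 + \left(0 - 24\right)\right) 1 + f{\left(-85 \right)} = \left(57 + \left(0 - 24\right)\right) 1 + 34 = \left(57 - 24\right) 1 + 34 = 33 \cdot 1 + 34 = 33 + 34 = 67$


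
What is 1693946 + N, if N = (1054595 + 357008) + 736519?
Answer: 3842068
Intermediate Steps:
N = 2148122 (N = 1411603 + 736519 = 2148122)
1693946 + N = 1693946 + 2148122 = 3842068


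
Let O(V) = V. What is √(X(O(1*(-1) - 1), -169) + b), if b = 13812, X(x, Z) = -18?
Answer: 11*√114 ≈ 117.45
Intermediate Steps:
√(X(O(1*(-1) - 1), -169) + b) = √(-18 + 13812) = √13794 = 11*√114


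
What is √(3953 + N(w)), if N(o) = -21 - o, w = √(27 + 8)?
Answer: √(3932 - √35) ≈ 62.658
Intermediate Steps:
w = √35 ≈ 5.9161
√(3953 + N(w)) = √(3953 + (-21 - √35)) = √(3932 - √35)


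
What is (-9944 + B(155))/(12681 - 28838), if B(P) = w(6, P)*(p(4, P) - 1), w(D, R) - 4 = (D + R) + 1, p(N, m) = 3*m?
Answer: -67080/16157 ≈ -4.1518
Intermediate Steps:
w(D, R) = 5 + D + R (w(D, R) = 4 + ((D + R) + 1) = 4 + (1 + D + R) = 5 + D + R)
B(P) = (-1 + 3*P)*(11 + P) (B(P) = (5 + 6 + P)*(3*P - 1) = (11 + P)*(-1 + 3*P) = (-1 + 3*P)*(11 + P))
(-9944 + B(155))/(12681 - 28838) = (-9944 + (-1 + 3*155)*(11 + 155))/(12681 - 28838) = (-9944 + (-1 + 465)*166)/(-16157) = (-9944 + 464*166)*(-1/16157) = (-9944 + 77024)*(-1/16157) = 67080*(-1/16157) = -67080/16157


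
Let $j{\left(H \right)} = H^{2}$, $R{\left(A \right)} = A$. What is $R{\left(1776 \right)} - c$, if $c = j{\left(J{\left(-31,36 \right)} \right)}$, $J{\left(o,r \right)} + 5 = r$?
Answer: $815$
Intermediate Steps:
$J{\left(o,r \right)} = -5 + r$
$c = 961$ ($c = \left(-5 + 36\right)^{2} = 31^{2} = 961$)
$R{\left(1776 \right)} - c = 1776 - 961 = 815$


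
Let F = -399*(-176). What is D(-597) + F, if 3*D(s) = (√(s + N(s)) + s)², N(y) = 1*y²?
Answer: 307631 - 796*√88953 ≈ 70224.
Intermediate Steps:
N(y) = y²
D(s) = (s + √(s + s²))²/3 (D(s) = (√(s + s²) + s)²/3 = (s + √(s + s²))²/3)
F = 70224
D(-597) + F = (-597 + √(-597*(1 - 597)))²/3 + 70224 = (-597 + √(-597*(-596)))²/3 + 70224 = (-597 + √355812)²/3 + 70224 = (-597 + 2*√88953)²/3 + 70224 = 70224 + (-597 + 2*√88953)²/3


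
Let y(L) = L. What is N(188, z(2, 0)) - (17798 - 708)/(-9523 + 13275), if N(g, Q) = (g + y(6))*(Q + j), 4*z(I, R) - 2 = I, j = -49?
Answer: -17477857/1876 ≈ -9316.6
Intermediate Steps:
z(I, R) = ½ + I/4
N(g, Q) = (-49 + Q)*(6 + g) (N(g, Q) = (g + 6)*(Q - 49) = (6 + g)*(-49 + Q) = (-49 + Q)*(6 + g))
N(188, z(2, 0)) - (17798 - 708)/(-9523 + 13275) = (-294 - 49*188 + 6*(½ + (¼)*2) + (½ + (¼)*2)*188) - (17798 - 708)/(-9523 + 13275) = (-294 - 9212 + 6*(½ + ½) + (½ + ½)*188) - 17090/3752 = (-294 - 9212 + 6*1 + 1*188) - 17090/3752 = (-294 - 9212 + 6 + 188) - 1*8545/1876 = -9312 - 8545/1876 = -17477857/1876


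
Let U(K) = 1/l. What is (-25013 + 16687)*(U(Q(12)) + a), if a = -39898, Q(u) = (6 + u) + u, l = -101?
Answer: 33551273874/101 ≈ 3.3219e+8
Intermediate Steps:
Q(u) = 6 + 2*u
U(K) = -1/101 (U(K) = 1/(-101) = -1/101)
(-25013 + 16687)*(U(Q(12)) + a) = (-25013 + 16687)*(-1/101 - 39898) = -8326*(-4029699/101) = 33551273874/101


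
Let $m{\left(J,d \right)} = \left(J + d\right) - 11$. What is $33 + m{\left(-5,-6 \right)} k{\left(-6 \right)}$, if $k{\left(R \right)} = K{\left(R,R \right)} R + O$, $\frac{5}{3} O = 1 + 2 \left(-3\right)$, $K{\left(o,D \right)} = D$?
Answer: $-693$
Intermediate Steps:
$m{\left(J,d \right)} = -11 + J + d$
$O = -3$ ($O = \frac{3 \left(1 + 2 \left(-3\right)\right)}{5} = \frac{3 \left(1 - 6\right)}{5} = \frac{3}{5} \left(-5\right) = -3$)
$k{\left(R \right)} = -3 + R^{2}$ ($k{\left(R \right)} = R R - 3 = R^{2} - 3 = -3 + R^{2}$)
$33 + m{\left(-5,-6 \right)} k{\left(-6 \right)} = 33 + \left(-11 - 5 - 6\right) \left(-3 + \left(-6\right)^{2}\right) = 33 - 22 \left(-3 + 36\right) = 33 - 726 = -693$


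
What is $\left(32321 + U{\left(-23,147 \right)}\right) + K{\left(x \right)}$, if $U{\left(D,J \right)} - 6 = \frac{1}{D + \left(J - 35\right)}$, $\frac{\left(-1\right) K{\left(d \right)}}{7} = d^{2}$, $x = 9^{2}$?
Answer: $- \frac{1210399}{89} \approx -13600.0$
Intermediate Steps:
$x = 81$
$K{\left(d \right)} = - 7 d^{2}$
$U{\left(D,J \right)} = 6 + \frac{1}{-35 + D + J}$ ($U{\left(D,J \right)} = 6 + \frac{1}{D + \left(J - 35\right)} = 6 + \frac{1}{D + \left(-35 + J\right)} = 6 + \frac{1}{-35 + D + J}$)
$\left(32321 + U{\left(-23,147 \right)}\right) + K{\left(x \right)} = \left(32321 + \frac{-209 + 6 \left(-23\right) + 6 \cdot 147}{-35 - 23 + 147}\right) - 7 \cdot 81^{2} = \left(32321 + \frac{-209 - 138 + 882}{89}\right) - 45927 = \left(32321 + \frac{1}{89} \cdot 535\right) - 45927 = \left(32321 + \frac{535}{89}\right) - 45927 = \frac{2877104}{89} - 45927 = - \frac{1210399}{89}$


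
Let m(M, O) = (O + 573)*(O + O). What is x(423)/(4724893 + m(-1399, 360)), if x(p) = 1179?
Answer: 1179/5396653 ≈ 0.00021847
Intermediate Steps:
m(M, O) = 2*O*(573 + O) (m(M, O) = (573 + O)*(2*O) = 2*O*(573 + O))
x(423)/(4724893 + m(-1399, 360)) = 1179/(4724893 + 2*360*(573 + 360)) = 1179/(4724893 + 2*360*933) = 1179/(4724893 + 671760) = 1179/5396653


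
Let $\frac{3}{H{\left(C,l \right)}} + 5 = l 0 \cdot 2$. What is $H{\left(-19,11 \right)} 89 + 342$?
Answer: $\frac{1443}{5} \approx 288.6$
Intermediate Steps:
$H{\left(C,l \right)} = - \frac{3}{5}$ ($H{\left(C,l \right)} = \frac{3}{-5 + l 0 \cdot 2} = \frac{3}{-5 + 0 \cdot 2} = \frac{3}{-5 + 0} = \frac{3}{-5} = 3 \left(- \frac{1}{5}\right) = - \frac{3}{5}$)
$H{\left(-19,11 \right)} 89 + 342 = \left(- \frac{3}{5}\right) 89 + 342 = - \frac{267}{5} + 342 = \frac{1443}{5}$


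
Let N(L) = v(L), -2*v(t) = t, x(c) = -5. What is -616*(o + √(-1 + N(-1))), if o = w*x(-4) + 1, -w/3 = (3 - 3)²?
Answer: -616 - 308*I*√2 ≈ -616.0 - 435.58*I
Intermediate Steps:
w = 0 (w = -3*(3 - 3)² = -3*0² = -3*0 = 0)
v(t) = -t/2
o = 1 (o = 0*(-5) + 1 = 0 + 1 = 1)
N(L) = -L/2
-616*(o + √(-1 + N(-1))) = -616*(1 + √(-1 - ½*(-1))) = -616*(1 + √(-1 + ½)) = -616*(1 + √(-½)) = -616*(1 + I*√2/2) = -616 - 308*I*√2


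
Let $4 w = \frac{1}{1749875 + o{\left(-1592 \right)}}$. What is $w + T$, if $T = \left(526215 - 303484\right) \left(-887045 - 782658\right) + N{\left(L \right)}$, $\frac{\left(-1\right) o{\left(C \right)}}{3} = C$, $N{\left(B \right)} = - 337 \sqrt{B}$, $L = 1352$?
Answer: $- \frac{2610181059740885371}{7018604} - 8762 \sqrt{2} \approx -3.7189 \cdot 10^{11}$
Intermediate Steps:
$o{\left(C \right)} = - 3 C$
$T = -371894618893 - 8762 \sqrt{2}$ ($T = \left(526215 - 303484\right) \left(-887045 - 782658\right) - 337 \sqrt{1352} = 222731 \left(-1669703\right) - 337 \cdot 26 \sqrt{2} = -371894618893 - 8762 \sqrt{2} \approx -3.7189 \cdot 10^{11}$)
$w = \frac{1}{7018604}$ ($w = \frac{1}{4 \left(1749875 - -4776\right)} = \frac{1}{4 \left(1749875 + 4776\right)} = \frac{1}{4 \cdot 1754651} = \frac{1}{4} \cdot \frac{1}{1754651} = \frac{1}{7018604} \approx 1.4248 \cdot 10^{-7}$)
$w + T = \frac{1}{7018604} - \left(371894618893 + 8762 \sqrt{2}\right) = - \frac{2610181059740885371}{7018604} - 8762 \sqrt{2}$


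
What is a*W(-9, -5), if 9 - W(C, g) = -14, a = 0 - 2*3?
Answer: -138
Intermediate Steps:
a = -6 (a = 0 - 6 = -6)
W(C, g) = 23 (W(C, g) = 9 - 1*(-14) = 9 + 14 = 23)
a*W(-9, -5) = -6*23 = -138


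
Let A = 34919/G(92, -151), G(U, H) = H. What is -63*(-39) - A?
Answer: 405926/151 ≈ 2688.3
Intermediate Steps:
A = -34919/151 (A = 34919/(-151) = 34919*(-1/151) = -34919/151 ≈ -231.25)
-63*(-39) - A = -63*(-39) - 1*(-34919/151) = 2457 + 34919/151 = 405926/151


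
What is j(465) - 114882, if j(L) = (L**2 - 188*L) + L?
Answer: 14388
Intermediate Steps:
j(L) = L**2 - 187*L
j(465) - 114882 = 465*(-187 + 465) - 114882 = 465*278 - 114882 = 129270 - 114882 = 14388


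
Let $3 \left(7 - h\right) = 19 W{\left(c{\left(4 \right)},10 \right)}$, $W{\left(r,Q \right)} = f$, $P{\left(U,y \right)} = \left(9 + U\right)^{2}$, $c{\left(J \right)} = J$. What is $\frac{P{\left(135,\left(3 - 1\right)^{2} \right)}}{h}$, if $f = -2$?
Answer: $\frac{62208}{59} \approx 1054.4$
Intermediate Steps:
$W{\left(r,Q \right)} = -2$
$h = \frac{59}{3}$ ($h = 7 - \frac{19 \left(-2\right)}{3} = 7 - - \frac{38}{3} = 7 + \frac{38}{3} = \frac{59}{3} \approx 19.667$)
$\frac{P{\left(135,\left(3 - 1\right)^{2} \right)}}{h} = \frac{\left(9 + 135\right)^{2}}{\frac{59}{3}} = 144^{2} \cdot \frac{3}{59} = 20736 \cdot \frac{3}{59} = \frac{62208}{59}$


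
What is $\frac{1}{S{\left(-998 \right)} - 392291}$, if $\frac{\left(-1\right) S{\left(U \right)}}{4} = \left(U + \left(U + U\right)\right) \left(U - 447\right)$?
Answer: $- \frac{1}{17697611} \approx -5.6505 \cdot 10^{-8}$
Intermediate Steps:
$S{\left(U \right)} = - 12 U \left(-447 + U\right)$ ($S{\left(U \right)} = - 4 \left(U + \left(U + U\right)\right) \left(U - 447\right) = - 4 \left(U + 2 U\right) \left(-447 + U\right) = - 4 \cdot 3 U \left(-447 + U\right) = - 12 U \left(-447 + U\right)$)
$\frac{1}{S{\left(-998 \right)} - 392291} = \frac{1}{12 \left(-998\right) \left(447 - -998\right) - 392291} = \frac{1}{12 \left(-998\right) \left(447 + 998\right) - 392291} = \frac{1}{12 \left(-998\right) 1445 - 392291} = \frac{1}{-17305320 - 392291} = \frac{1}{-17697611} = - \frac{1}{17697611}$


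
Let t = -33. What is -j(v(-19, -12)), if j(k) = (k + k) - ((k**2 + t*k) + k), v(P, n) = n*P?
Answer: 44232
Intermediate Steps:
v(P, n) = P*n
j(k) = -k**2 + 34*k (j(k) = (k + k) - ((k**2 - 33*k) + k) = 2*k - (k**2 - 32*k) = 2*k + (-k**2 + 32*k) = -k**2 + 34*k)
-j(v(-19, -12)) = -(-19*(-12))*(34 - (-19)*(-12)) = -228*(34 - 1*228) = -228*(34 - 228) = -228*(-194) = -1*(-44232) = 44232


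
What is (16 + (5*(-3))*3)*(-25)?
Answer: 725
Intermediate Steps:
(16 + (5*(-3))*3)*(-25) = (16 - 15*3)*(-25) = (16 - 45)*(-25) = -29*(-25) = 725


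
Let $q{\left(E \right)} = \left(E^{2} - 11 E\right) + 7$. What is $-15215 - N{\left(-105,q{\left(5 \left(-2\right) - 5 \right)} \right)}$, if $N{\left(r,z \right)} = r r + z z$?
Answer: $-183849$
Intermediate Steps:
$q{\left(E \right)} = 7 + E^{2} - 11 E$
$N{\left(r,z \right)} = r^{2} + z^{2}$
$-15215 - N{\left(-105,q{\left(5 \left(-2\right) - 5 \right)} \right)} = -15215 - \left(\left(-105\right)^{2} + \left(7 + \left(5 \left(-2\right) - 5\right)^{2} - 11 \left(5 \left(-2\right) - 5\right)\right)^{2}\right) = -15215 - \left(11025 + \left(7 + \left(-10 - 5\right)^{2} - 11 \left(-10 - 5\right)\right)^{2}\right) = -15215 - \left(11025 + \left(7 + \left(-15\right)^{2} - -165\right)^{2}\right) = -15215 - \left(11025 + \left(7 + 225 + 165\right)^{2}\right) = -15215 - \left(11025 + 397^{2}\right) = -15215 - \left(11025 + 157609\right) = -15215 - 168634 = -183849$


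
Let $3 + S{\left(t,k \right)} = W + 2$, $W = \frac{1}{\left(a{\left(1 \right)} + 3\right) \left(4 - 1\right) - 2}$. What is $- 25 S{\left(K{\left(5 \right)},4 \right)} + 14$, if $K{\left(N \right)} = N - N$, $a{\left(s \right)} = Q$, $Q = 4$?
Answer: $\frac{716}{19} \approx 37.684$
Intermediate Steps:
$a{\left(s \right)} = 4$
$K{\left(N \right)} = 0$
$W = \frac{1}{19}$ ($W = \frac{1}{\left(4 + 3\right) \left(4 - 1\right) - 2} = \frac{1}{7 \cdot 3 - 2} = \frac{1}{21 - 2} = \frac{1}{19} \approx 0.052632$)
$S{\left(t,k \right)} = - \frac{18}{19}$ ($S{\left(t,k \right)} = -3 + \left(\frac{1}{19} + 2\right) = -3 + \frac{39}{19} = - \frac{18}{19}$)
$- 25 S{\left(K{\left(5 \right)},4 \right)} + 14 = \left(-25\right) \left(- \frac{18}{19}\right) + 14 = \frac{450}{19} + 14 = \frac{716}{19}$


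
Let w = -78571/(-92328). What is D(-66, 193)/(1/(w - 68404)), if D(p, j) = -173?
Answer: 1092585987793/92328 ≈ 1.1834e+7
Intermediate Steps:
w = 78571/92328 (w = -78571*(-1/92328) = 78571/92328 ≈ 0.85100)
D(-66, 193)/(1/(w - 68404)) = -173/(1/(78571/92328 - 68404)) = -173/(1/(-6315525941/92328)) = -173/(-92328/6315525941) = -173*(-6315525941/92328) = 1092585987793/92328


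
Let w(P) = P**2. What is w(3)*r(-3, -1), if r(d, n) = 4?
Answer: 36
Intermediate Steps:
w(3)*r(-3, -1) = 3**2*4 = 9*4 = 36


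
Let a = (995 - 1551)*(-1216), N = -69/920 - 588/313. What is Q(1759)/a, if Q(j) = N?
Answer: -24459/8464721920 ≈ -2.8895e-6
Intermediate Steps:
N = -24459/12520 (N = -69*1/920 - 588*1/313 = -3/40 - 588/313 = -24459/12520 ≈ -1.9536)
Q(j) = -24459/12520
a = 676096 (a = -556*(-1216) = 676096)
Q(1759)/a = -24459/12520/676096 = -24459/12520*1/676096 = -24459/8464721920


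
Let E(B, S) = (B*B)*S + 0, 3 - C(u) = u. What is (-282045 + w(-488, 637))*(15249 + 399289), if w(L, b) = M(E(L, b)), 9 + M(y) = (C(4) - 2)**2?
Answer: -116918370210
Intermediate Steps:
C(u) = 3 - u
E(B, S) = S*B**2 (E(B, S) = B**2*S + 0 = S*B**2 + 0 = S*B**2)
M(y) = 0 (M(y) = -9 + ((3 - 1*4) - 2)**2 = -9 + ((3 - 4) - 2)**2 = -9 + (-1 - 2)**2 = -9 + (-3)**2 = -9 + 9 = 0)
w(L, b) = 0
(-282045 + w(-488, 637))*(15249 + 399289) = (-282045 + 0)*(15249 + 399289) = -282045*414538 = -116918370210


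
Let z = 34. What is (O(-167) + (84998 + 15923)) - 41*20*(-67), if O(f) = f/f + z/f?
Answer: 26028920/167 ≈ 1.5586e+5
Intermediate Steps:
O(f) = 1 + 34/f (O(f) = f/f + 34/f = 1 + 34/f)
(O(-167) + (84998 + 15923)) - 41*20*(-67) = ((34 - 167)/(-167) + (84998 + 15923)) - 41*20*(-67) = (-1/167*(-133) + 100921) - 820*(-67) = (133/167 + 100921) + 54940 = 16853940/167 + 54940 = 26028920/167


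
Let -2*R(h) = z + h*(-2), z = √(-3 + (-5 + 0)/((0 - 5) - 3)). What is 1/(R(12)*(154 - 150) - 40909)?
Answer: -81722/3339242661 + I*√38/3339242661 ≈ -2.4473e-5 + 1.8461e-9*I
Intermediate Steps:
z = I*√38/4 (z = √(-3 - 5/(-5 - 3)) = √(-3 - 5/(-8)) = √(-3 - 5*(-⅛)) = √(-3 + 5/8) = √(-19/8) = I*√38/4 ≈ 1.5411*I)
R(h) = h - I*√38/8 (R(h) = -(I*√38/4 + h*(-2))/2 = -(I*√38/4 - 2*h)/2 = -(-2*h + I*√38/4)/2 = h - I*√38/8)
1/(R(12)*(154 - 150) - 40909) = 1/((12 - I*√38/8)*(154 - 150) - 40909) = 1/((12 - I*√38/8)*4 - 40909) = 1/((48 - I*√38/2) - 40909) = 1/(-40861 - I*√38/2)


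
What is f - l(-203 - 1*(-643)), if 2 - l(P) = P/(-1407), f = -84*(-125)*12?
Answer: 177278746/1407 ≈ 1.2600e+5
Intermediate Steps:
f = 126000 (f = 10500*12 = 126000)
l(P) = 2 + P/1407 (l(P) = 2 - P/(-1407) = 2 - P*(-1)/1407 = 2 - (-1)*P/1407 = 2 + P/1407)
f - l(-203 - 1*(-643)) = 126000 - (2 + (-203 - 1*(-643))/1407) = 126000 - (2 + (-203 + 643)/1407) = 126000 - (2 + (1/1407)*440) = 126000 - (2 + 440/1407) = 126000 - 1*3254/1407 = 126000 - 3254/1407 = 177278746/1407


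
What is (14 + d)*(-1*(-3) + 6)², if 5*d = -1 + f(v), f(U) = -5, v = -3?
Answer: 5184/5 ≈ 1036.8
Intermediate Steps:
d = -6/5 (d = (-1 - 5)/5 = (⅕)*(-6) = -6/5 ≈ -1.2000)
(14 + d)*(-1*(-3) + 6)² = (14 - 6/5)*(-1*(-3) + 6)² = 64*(3 + 6)²/5 = (64/5)*9² = (64/5)*81 = 5184/5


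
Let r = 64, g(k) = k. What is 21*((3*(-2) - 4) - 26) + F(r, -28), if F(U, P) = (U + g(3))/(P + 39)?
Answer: -8249/11 ≈ -749.91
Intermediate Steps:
F(U, P) = (3 + U)/(39 + P) (F(U, P) = (U + 3)/(P + 39) = (3 + U)/(39 + P))
21*((3*(-2) - 4) - 26) + F(r, -28) = 21*((3*(-2) - 4) - 26) + (3 + 64)/(39 - 28) = 21*((-6 - 4) - 26) + 67/11 = 21*(-10 - 26) + (1/11)*67 = 21*(-36) + 67/11 = -756 + 67/11 = -8249/11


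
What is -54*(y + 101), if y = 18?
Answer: -6426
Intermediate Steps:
-54*(y + 101) = -54*(18 + 101) = -54*119 = -6426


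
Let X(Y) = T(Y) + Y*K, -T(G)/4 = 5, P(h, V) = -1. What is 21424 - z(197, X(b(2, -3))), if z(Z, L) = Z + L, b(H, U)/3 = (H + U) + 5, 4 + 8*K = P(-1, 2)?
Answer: 42509/2 ≈ 21255.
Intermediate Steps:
T(G) = -20 (T(G) = -4*5 = -20)
K = -5/8 (K = -1/2 + (1/8)*(-1) = -1/2 - 1/8 = -5/8 ≈ -0.62500)
b(H, U) = 15 + 3*H + 3*U (b(H, U) = 3*((H + U) + 5) = 3*(5 + H + U) = 15 + 3*H + 3*U)
X(Y) = -20 - 5*Y/8 (X(Y) = -20 + Y*(-5/8) = -20 - 5*Y/8)
z(Z, L) = L + Z
21424 - z(197, X(b(2, -3))) = 21424 - ((-20 - 5*(15 + 3*2 + 3*(-3))/8) + 197) = 21424 - ((-20 - 5*(15 + 6 - 9)/8) + 197) = 21424 - ((-20 - 5/8*12) + 197) = 21424 - ((-20 - 15/2) + 197) = 21424 - (-55/2 + 197) = 21424 - 1*339/2 = 21424 - 339/2 = 42509/2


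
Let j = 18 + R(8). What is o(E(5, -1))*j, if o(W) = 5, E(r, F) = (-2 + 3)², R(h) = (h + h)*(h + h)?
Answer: 1370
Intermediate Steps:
R(h) = 4*h² (R(h) = (2*h)*(2*h) = 4*h²)
E(r, F) = 1 (E(r, F) = 1² = 1)
j = 274 (j = 18 + 4*8² = 18 + 4*64 = 18 + 256 = 274)
o(E(5, -1))*j = 5*274 = 1370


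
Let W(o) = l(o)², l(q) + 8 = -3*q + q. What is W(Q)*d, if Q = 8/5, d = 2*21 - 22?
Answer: 12544/5 ≈ 2508.8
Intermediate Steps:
d = 20 (d = 42 - 22 = 20)
Q = 8/5 (Q = 8*(⅕) = 8/5 ≈ 1.6000)
l(q) = -8 - 2*q (l(q) = -8 + (-3*q + q) = -8 - 2*q)
W(o) = (-8 - 2*o)²
W(Q)*d = (4*(4 + 8/5)²)*20 = (4*(28/5)²)*20 = (4*(784/25))*20 = (3136/25)*20 = 12544/5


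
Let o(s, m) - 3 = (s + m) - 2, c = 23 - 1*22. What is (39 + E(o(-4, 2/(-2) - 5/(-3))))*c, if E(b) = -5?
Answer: 34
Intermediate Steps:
c = 1 (c = 23 - 22 = 1)
o(s, m) = 1 + m + s (o(s, m) = 3 + ((s + m) - 2) = 3 + ((m + s) - 2) = 3 + (-2 + m + s) = 1 + m + s)
(39 + E(o(-4, 2/(-2) - 5/(-3))))*c = (39 - 5)*1 = 34*1 = 34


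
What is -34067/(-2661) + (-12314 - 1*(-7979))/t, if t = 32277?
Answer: 362681708/28629699 ≈ 12.668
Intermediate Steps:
-34067/(-2661) + (-12314 - 1*(-7979))/t = -34067/(-2661) + (-12314 - 1*(-7979))/32277 = -34067*(-1/2661) + (-12314 + 7979)*(1/32277) = 34067/2661 - 4335*1/32277 = 34067/2661 - 1445/10759 = 362681708/28629699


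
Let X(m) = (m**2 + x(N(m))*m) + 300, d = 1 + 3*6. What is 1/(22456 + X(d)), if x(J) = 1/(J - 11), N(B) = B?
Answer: 8/184955 ≈ 4.3254e-5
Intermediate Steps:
x(J) = 1/(-11 + J)
d = 19 (d = 1 + 18 = 19)
X(m) = 300 + m**2 + m/(-11 + m) (X(m) = (m**2 + m/(-11 + m)) + 300 = 300 + m**2 + m/(-11 + m))
1/(22456 + X(d)) = 1/(22456 + (19 + (-11 + 19)*(300 + 19**2))/(-11 + 19)) = 1/(22456 + (19 + 8*(300 + 361))/8) = 1/(22456 + (19 + 8*661)/8) = 1/(22456 + (19 + 5288)/8) = 1/(22456 + (1/8)*5307) = 1/(22456 + 5307/8) = 1/(184955/8) = 8/184955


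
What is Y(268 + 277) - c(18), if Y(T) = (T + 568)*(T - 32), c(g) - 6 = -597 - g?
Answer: 571578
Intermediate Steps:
c(g) = -591 - g (c(g) = 6 + (-597 - g) = -591 - g)
Y(T) = (-32 + T)*(568 + T) (Y(T) = (568 + T)*(-32 + T) = (-32 + T)*(568 + T))
Y(268 + 277) - c(18) = (-18176 + (268 + 277)² + 536*(268 + 277)) - (-591 - 1*18) = (-18176 + 545² + 536*545) - (-591 - 18) = (-18176 + 297025 + 292120) - 1*(-609) = 570969 + 609 = 571578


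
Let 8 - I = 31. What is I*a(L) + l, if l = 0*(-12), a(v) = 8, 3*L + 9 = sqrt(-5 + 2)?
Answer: -184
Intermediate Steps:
I = -23 (I = 8 - 1*31 = 8 - 31 = -23)
L = -3 + I*sqrt(3)/3 (L = -3 + sqrt(-5 + 2)/3 = -3 + sqrt(-3)/3 = -3 + (I*sqrt(3))/3 = -3 + I*sqrt(3)/3 ≈ -3.0 + 0.57735*I)
l = 0
I*a(L) + l = -23*8 + 0 = -184 + 0 = -184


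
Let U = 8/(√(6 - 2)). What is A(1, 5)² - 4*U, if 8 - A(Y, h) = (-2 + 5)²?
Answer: -15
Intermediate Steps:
A(Y, h) = -1 (A(Y, h) = 8 - (-2 + 5)² = 8 - 1*3² = 8 - 1*9 = 8 - 9 = -1)
U = 4 (U = 8/(√4) = 8/2 = 8*(½) = 4)
A(1, 5)² - 4*U = (-1)² - 4*4 = 1 - 16 = -15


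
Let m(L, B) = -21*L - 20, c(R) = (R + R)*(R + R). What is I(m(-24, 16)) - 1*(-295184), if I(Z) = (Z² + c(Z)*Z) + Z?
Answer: 454049540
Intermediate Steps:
c(R) = 4*R² (c(R) = (2*R)*(2*R) = 4*R²)
m(L, B) = -20 - 21*L
I(Z) = Z + Z² + 4*Z³ (I(Z) = (Z² + (4*Z²)*Z) + Z = (Z² + 4*Z³) + Z = Z + Z² + 4*Z³)
I(m(-24, 16)) - 1*(-295184) = (-20 - 21*(-24))*(1 + (-20 - 21*(-24)) + 4*(-20 - 21*(-24))²) - 1*(-295184) = (-20 + 504)*(1 + (-20 + 504) + 4*(-20 + 504)²) + 295184 = 484*(1 + 484 + 4*484²) + 295184 = 484*(1 + 484 + 4*234256) + 295184 = 484*(1 + 484 + 937024) + 295184 = 484*937509 + 295184 = 453754356 + 295184 = 454049540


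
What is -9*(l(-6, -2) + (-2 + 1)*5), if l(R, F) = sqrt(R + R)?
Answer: 45 - 18*I*sqrt(3) ≈ 45.0 - 31.177*I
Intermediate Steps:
l(R, F) = sqrt(2)*sqrt(R) (l(R, F) = sqrt(2*R) = sqrt(2)*sqrt(R))
-9*(l(-6, -2) + (-2 + 1)*5) = -9*(sqrt(2)*sqrt(-6) + (-2 + 1)*5) = -9*(sqrt(2)*(I*sqrt(6)) - 1*5) = -9*(2*I*sqrt(3) - 5) = -9*(-5 + 2*I*sqrt(3)) = 45 - 18*I*sqrt(3)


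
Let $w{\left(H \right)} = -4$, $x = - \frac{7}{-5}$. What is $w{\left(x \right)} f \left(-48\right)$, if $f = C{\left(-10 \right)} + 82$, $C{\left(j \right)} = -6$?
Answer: $14592$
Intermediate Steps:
$x = \frac{7}{5}$ ($x = \left(-7\right) \left(- \frac{1}{5}\right) = \frac{7}{5} \approx 1.4$)
$f = 76$ ($f = -6 + 82 = 76$)
$w{\left(x \right)} f \left(-48\right) = \left(-4\right) 76 \left(-48\right) = \left(-304\right) \left(-48\right) = 14592$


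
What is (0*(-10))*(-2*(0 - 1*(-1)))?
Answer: 0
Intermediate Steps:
(0*(-10))*(-2*(0 - 1*(-1))) = 0*(-2*(0 + 1)) = 0*(-2*1) = 0*(-2) = 0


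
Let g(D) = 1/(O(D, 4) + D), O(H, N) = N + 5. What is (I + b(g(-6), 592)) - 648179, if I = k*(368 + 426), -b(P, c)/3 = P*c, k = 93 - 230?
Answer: -757549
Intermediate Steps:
O(H, N) = 5 + N
k = -137
g(D) = 1/(9 + D) (g(D) = 1/((5 + 4) + D) = 1/(9 + D))
b(P, c) = -3*P*c
I = -108778 (I = -137*(368 + 426) = -137*794 = -108778)
(I + b(g(-6), 592)) - 648179 = (-108778 - 3*592/(9 - 6)) - 648179 = (-108778 - 3*592/3) - 648179 = (-108778 - 3*⅓*592) - 648179 = (-108778 - 592) - 648179 = -109370 - 648179 = -757549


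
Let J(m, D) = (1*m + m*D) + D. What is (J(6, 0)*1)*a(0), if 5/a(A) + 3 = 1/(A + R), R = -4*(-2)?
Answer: -240/23 ≈ -10.435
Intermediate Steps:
R = 8
J(m, D) = D + m + D*m (J(m, D) = (m + D*m) + D = D + m + D*m)
a(A) = 5/(-3 + 1/(8 + A)) (a(A) = 5/(-3 + 1/(A + 8)) = 5/(-3 + 1/(8 + A)))
(J(6, 0)*1)*a(0) = ((0 + 6 + 0*6)*1)*(5*(-8 - 1*0)/(23 + 3*0)) = ((0 + 6 + 0)*1)*(5*(-8 + 0)/(23 + 0)) = (6*1)*(5*(-8)/23) = 6*(5*(1/23)*(-8)) = 6*(-40/23) = -240/23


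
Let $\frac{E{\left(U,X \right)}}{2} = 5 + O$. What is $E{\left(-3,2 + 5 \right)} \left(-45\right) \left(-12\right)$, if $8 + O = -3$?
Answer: $-6480$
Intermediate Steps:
$O = -11$ ($O = -8 - 3 = -11$)
$E{\left(U,X \right)} = -12$ ($E{\left(U,X \right)} = 2 \left(5 - 11\right) = 2 \left(-6\right) = -12$)
$E{\left(-3,2 + 5 \right)} \left(-45\right) \left(-12\right) = \left(-12\right) \left(-45\right) \left(-12\right) = 540 \left(-12\right) = -6480$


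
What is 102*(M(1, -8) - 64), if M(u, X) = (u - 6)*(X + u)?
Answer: -2958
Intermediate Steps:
M(u, X) = (-6 + u)*(X + u)
102*(M(1, -8) - 64) = 102*((1² - 6*(-8) - 6*1 - 8*1) - 64) = 102*((1 + 48 - 6 - 8) - 64) = 102*(35 - 64) = 102*(-29) = -2958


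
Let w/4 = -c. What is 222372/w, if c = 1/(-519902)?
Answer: 28902911886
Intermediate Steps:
c = -1/519902 ≈ -1.9234e-6
w = 2/259951 (w = 4*(-1*(-1/519902)) = 4*(1/519902) = 2/259951 ≈ 7.6938e-6)
222372/w = 222372/(2/259951) = 222372*(259951/2) = 28902911886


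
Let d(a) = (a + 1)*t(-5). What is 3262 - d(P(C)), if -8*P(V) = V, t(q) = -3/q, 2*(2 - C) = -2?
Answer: 26093/8 ≈ 3261.6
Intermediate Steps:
C = 3 (C = 2 - 1/2*(-2) = 2 + 1 = 3)
P(V) = -V/8
d(a) = 3/5 + 3*a/5 (d(a) = (a + 1)*(-3/(-5)) = (1 + a)*(-3*(-1/5)) = (1 + a)*(3/5) = 3/5 + 3*a/5)
3262 - d(P(C)) = 3262 - (3/5 + 3*(-1/8*3)/5) = 3262 - (3/5 + (3/5)*(-3/8)) = 3262 - (3/5 - 9/40) = 3262 - 1*3/8 = 3262 - 3/8 = 26093/8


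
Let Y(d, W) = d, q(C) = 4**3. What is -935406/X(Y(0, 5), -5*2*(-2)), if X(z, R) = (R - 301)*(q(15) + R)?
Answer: 155901/3934 ≈ 39.629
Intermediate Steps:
q(C) = 64
X(z, R) = (-301 + R)*(64 + R) (X(z, R) = (R - 301)*(64 + R) = (-301 + R)*(64 + R))
-935406/X(Y(0, 5), -5*2*(-2)) = -935406/(-19264 + (-5*2*(-2))**2 - 237*(-5*2)*(-2)) = -935406/(-19264 + (-10*(-2))**2 - (-2370)*(-2)) = -935406/(-19264 + 20**2 - 237*20) = -935406/(-19264 + 400 - 4740) = -935406/(-23604) = -935406*(-1/23604) = 155901/3934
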